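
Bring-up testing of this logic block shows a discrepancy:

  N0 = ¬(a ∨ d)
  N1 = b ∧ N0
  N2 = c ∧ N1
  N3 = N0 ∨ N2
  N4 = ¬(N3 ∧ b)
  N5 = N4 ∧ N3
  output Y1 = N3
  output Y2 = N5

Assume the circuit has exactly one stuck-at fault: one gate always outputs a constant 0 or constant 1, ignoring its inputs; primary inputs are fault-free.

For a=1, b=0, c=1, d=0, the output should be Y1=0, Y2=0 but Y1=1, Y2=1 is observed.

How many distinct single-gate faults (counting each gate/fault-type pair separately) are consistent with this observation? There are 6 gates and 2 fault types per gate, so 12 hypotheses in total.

Fault-free: N0=0, N1=0, N2=0, N3=0, N4=1, N5=0 → Y1=0, Y2=0. Observed Y1=1, Y2=1.
  N0 stuck-at-0: output Y1=0, Y2=0 ✗
  N0 stuck-at-1: output Y1=1, Y2=1 ✓
  N1 stuck-at-0: output Y1=0, Y2=0 ✗
  N1 stuck-at-1: output Y1=1, Y2=1 ✓
  N2 stuck-at-0: output Y1=0, Y2=0 ✗
  N2 stuck-at-1: output Y1=1, Y2=1 ✓
  N3 stuck-at-0: output Y1=0, Y2=0 ✗
  N3 stuck-at-1: output Y1=1, Y2=1 ✓
  N4 stuck-at-0: output Y1=0, Y2=0 ✗
  N4 stuck-at-1: output Y1=0, Y2=0 ✗
  N5 stuck-at-0: output Y1=0, Y2=0 ✗
  N5 stuck-at-1: output Y1=0, Y2=1 ✗
Consistent faults: {N0 stuck-at-1, N1 stuck-at-1, N2 stuck-at-1, N3 stuck-at-1} — 4 in all.

4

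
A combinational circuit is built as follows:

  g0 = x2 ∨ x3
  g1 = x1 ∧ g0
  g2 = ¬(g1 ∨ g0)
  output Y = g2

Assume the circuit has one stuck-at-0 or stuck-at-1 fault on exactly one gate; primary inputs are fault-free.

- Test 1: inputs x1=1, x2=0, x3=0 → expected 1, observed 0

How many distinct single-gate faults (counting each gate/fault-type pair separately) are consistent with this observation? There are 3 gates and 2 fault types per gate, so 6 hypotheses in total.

3

Fault-free: g0=0, g1=0, g2=1 → 1. Observed 0.
  g0 stuck-at-0: output 1 ✗
  g0 stuck-at-1: output 0 ✓
  g1 stuck-at-0: output 1 ✗
  g1 stuck-at-1: output 0 ✓
  g2 stuck-at-0: output 0 ✓
  g2 stuck-at-1: output 1 ✗
Consistent faults: {g0 stuck-at-1, g1 stuck-at-1, g2 stuck-at-0} — 3 in all.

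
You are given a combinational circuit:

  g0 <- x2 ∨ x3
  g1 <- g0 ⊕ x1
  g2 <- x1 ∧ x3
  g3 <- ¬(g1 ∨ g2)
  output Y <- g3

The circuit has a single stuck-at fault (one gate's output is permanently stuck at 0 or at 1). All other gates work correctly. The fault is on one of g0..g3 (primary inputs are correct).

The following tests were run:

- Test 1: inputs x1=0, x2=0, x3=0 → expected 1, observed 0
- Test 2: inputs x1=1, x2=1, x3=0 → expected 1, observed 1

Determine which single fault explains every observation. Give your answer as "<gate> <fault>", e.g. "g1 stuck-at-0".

g0 stuck-at-1

Fault-free values for test 1 (x1=0, x2=0, x3=0): g0=0, g1=0, g2=0, g3=1, giving Y=1. Observed 0.
Test 1: faults giving observed 0 are {g0 stuck-at-1, g1 stuck-at-1, g2 stuck-at-1, g3 stuck-at-0}.
Test 2 (x1=1, x2=1, x3=0): fault-free g0=1, g1=0, g2=0, g3=1 → 1; observed 1. Eliminates g1 stuck-at-1, g2 stuck-at-1, g3 stuck-at-0.
Only g0 stuck-at-1 is consistent with every test.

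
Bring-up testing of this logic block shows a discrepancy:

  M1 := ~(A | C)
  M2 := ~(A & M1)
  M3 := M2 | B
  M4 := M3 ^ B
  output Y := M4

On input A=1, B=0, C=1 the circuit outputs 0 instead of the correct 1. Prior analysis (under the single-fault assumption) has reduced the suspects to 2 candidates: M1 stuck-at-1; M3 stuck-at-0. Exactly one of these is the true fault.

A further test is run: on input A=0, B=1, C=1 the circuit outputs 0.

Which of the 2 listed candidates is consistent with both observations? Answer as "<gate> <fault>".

Evaluate each candidate on input A=0, B=1, C=1:
  M1 stuck-at-1: M1=1 [stuck-at-1], M2=1, M3=1, M4=0 → 0 — matches
  M3 stuck-at-0: M1=0, M2=1, M3=0 [stuck-at-0], M4=1 → 1 — eliminated
Only M1 stuck-at-1 reproduces the observed 0.

M1 stuck-at-1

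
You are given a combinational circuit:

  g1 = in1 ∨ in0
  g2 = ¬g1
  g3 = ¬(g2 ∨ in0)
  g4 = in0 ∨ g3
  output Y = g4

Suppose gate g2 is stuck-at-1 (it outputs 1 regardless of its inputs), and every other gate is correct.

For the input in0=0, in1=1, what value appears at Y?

Propagate with g2 forced: g1=1, g2=1 [stuck-at-1], g3=0, g4=0.
So Y = 0. (Without the fault it would be 1.)

0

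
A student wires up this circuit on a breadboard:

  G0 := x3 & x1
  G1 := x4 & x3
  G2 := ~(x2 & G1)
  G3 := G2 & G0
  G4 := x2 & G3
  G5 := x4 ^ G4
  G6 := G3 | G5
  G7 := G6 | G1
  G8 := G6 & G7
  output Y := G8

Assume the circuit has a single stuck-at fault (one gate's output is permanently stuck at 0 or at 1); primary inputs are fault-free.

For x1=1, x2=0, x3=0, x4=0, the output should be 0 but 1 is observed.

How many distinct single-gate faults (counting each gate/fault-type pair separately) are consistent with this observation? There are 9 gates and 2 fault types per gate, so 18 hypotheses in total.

6

Fault-free: G0=0, G1=0, G2=1, G3=0, G4=0, G5=0, G6=0, G7=0, G8=0 → 0. Observed 1.
  G0: stuck-at-1 ✓; others ✗
  G1: none of the 2 fault types match ✗
  G2: none of the 2 fault types match ✗
  G3: stuck-at-1 ✓; others ✗
  G4: stuck-at-1 ✓; others ✗
  G5: stuck-at-1 ✓; others ✗
  G6: stuck-at-1 ✓; others ✗
  G7: none of the 2 fault types match ✗
  G8: stuck-at-1 ✓; others ✗
Consistent faults: {G0 stuck-at-1, G3 stuck-at-1, G4 stuck-at-1, G5 stuck-at-1, G6 stuck-at-1, G8 stuck-at-1} — 6 in all.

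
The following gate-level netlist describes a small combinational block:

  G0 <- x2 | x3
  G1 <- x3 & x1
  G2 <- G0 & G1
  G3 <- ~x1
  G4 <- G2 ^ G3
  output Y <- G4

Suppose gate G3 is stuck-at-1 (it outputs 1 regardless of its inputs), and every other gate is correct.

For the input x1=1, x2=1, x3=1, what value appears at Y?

0

Propagate with G3 forced: G0=1, G1=1, G2=1, G3=1 [stuck-at-1], G4=0.
So Y = 0. (Without the fault it would be 1.)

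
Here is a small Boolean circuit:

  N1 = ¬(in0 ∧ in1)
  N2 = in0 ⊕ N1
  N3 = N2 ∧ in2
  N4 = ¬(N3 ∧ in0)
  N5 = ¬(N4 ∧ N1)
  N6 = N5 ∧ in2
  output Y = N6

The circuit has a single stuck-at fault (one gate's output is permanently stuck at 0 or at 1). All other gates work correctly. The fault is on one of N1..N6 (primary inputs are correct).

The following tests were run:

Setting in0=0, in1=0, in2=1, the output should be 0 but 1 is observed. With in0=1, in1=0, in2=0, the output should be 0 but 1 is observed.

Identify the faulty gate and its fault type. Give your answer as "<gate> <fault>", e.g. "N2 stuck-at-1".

N6 stuck-at-1

Fault-free values for test 1 (in0=0, in1=0, in2=1): N1=1, N2=1, N3=1, N4=1, N5=0, N6=0, giving Y=0. Observed 1.
Test 1: faults giving observed 1 are {N1 stuck-at-0, N4 stuck-at-0, N5 stuck-at-1, N6 stuck-at-1}.
Test 2 (in0=1, in1=0, in2=0): fault-free N1=1, N2=0, N3=0, N4=1, N5=0, N6=0 → 0; observed 1. Eliminates N1 stuck-at-0, N4 stuck-at-0, N5 stuck-at-1.
Only N6 stuck-at-1 is consistent with every test.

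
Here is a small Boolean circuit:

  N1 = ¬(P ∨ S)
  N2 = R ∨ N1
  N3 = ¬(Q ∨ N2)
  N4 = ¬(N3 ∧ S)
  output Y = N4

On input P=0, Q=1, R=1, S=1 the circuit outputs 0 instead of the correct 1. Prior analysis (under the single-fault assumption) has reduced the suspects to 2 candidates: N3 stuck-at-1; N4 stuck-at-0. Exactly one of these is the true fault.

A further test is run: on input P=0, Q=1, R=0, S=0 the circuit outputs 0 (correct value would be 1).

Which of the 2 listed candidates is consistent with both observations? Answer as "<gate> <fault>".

Evaluate each candidate on input P=0, Q=1, R=0, S=0:
  N3 stuck-at-1: N1=1, N2=1, N3=1 [stuck-at-1], N4=1 → 1 — eliminated
  N4 stuck-at-0: N1=1, N2=1, N3=0, N4=0 [stuck-at-0] → 0 — matches
Only N4 stuck-at-0 reproduces the observed 0.

N4 stuck-at-0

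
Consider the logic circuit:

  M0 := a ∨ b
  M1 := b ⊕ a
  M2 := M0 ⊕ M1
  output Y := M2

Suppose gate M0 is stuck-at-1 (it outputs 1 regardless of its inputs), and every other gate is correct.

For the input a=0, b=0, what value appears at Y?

1

Propagate with M0 forced: M0=1 [stuck-at-1], M1=0, M2=1.
So Y = 1. (Without the fault it would be 0.)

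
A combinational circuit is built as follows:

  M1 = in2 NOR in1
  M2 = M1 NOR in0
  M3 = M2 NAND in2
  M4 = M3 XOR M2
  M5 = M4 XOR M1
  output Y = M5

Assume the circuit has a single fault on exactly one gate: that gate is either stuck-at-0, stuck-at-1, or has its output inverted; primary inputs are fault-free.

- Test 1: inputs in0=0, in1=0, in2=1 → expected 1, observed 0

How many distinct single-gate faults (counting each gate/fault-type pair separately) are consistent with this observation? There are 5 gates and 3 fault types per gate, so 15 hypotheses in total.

8

Fault-free: M1=0, M2=1, M3=0, M4=1, M5=1 → 1. Observed 0.
  M1: stuck-at-1, inverted output ✓; others ✗
  M2: none of the 3 fault types match ✗
  M3: stuck-at-1, inverted output ✓; others ✗
  M4: stuck-at-0, inverted output ✓; others ✗
  M5: stuck-at-0, inverted output ✓; others ✗
Consistent faults: {M1 stuck-at-1, M1 inverted output, M3 stuck-at-1, M3 inverted output, M4 stuck-at-0, M4 inverted output, M5 stuck-at-0, M5 inverted output} — 8 in all.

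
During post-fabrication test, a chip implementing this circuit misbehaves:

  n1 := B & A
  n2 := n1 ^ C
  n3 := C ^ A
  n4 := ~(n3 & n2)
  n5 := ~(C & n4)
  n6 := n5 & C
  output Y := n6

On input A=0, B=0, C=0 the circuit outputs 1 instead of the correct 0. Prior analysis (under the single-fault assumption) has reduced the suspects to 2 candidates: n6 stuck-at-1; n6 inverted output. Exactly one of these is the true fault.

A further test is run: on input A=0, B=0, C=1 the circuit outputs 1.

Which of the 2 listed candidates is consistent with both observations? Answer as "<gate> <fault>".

n6 stuck-at-1

Evaluate each candidate on input A=0, B=0, C=1:
  n6 stuck-at-1: n1=0, n2=1, n3=1, n4=0, n5=1, n6=1 [stuck-at-1] → 1 — matches
  n6 inverted output: n1=0, n2=1, n3=1, n4=0, n5=1, n6=0 [inverted output] → 0 — eliminated
Only n6 stuck-at-1 reproduces the observed 1.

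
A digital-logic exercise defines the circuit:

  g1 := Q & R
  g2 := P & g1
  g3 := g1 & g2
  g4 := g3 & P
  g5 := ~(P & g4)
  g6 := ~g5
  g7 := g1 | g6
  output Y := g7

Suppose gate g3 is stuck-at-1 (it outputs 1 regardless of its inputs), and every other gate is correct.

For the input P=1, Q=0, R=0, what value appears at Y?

1

Propagate with g3 forced: g1=0, g2=0, g3=1 [stuck-at-1], g4=1, g5=0, g6=1, g7=1.
So Y = 1. (Without the fault it would be 0.)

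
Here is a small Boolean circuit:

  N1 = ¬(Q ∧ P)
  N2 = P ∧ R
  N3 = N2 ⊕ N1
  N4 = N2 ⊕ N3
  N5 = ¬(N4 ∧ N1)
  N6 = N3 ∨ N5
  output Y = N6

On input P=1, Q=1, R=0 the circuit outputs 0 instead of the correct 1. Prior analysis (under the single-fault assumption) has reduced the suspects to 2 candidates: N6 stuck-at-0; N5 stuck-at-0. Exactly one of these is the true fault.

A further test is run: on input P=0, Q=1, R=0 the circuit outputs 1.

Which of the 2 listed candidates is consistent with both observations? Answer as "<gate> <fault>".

N5 stuck-at-0

Evaluate each candidate on input P=0, Q=1, R=0:
  N6 stuck-at-0: N1=1, N2=0, N3=1, N4=1, N5=0, N6=0 [stuck-at-0] → 0 — eliminated
  N5 stuck-at-0: N1=1, N2=0, N3=1, N4=1, N5=0 [stuck-at-0], N6=1 → 1 — matches
Only N5 stuck-at-0 reproduces the observed 1.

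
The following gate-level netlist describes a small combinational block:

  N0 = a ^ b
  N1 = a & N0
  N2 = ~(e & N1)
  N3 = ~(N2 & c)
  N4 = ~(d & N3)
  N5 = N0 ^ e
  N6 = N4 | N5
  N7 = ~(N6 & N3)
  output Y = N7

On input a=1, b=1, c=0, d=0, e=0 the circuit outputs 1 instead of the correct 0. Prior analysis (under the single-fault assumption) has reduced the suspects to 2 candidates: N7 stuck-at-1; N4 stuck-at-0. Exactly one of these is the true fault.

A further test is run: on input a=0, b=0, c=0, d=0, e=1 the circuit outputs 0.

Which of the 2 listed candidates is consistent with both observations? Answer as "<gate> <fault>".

Evaluate each candidate on input a=0, b=0, c=0, d=0, e=1:
  N7 stuck-at-1: N0=0, N1=0, N2=1, N3=1, N4=1, N5=1, N6=1, N7=1 [stuck-at-1] → 1 — eliminated
  N4 stuck-at-0: N0=0, N1=0, N2=1, N3=1, N4=0 [stuck-at-0], N5=1, N6=1, N7=0 → 0 — matches
Only N4 stuck-at-0 reproduces the observed 0.

N4 stuck-at-0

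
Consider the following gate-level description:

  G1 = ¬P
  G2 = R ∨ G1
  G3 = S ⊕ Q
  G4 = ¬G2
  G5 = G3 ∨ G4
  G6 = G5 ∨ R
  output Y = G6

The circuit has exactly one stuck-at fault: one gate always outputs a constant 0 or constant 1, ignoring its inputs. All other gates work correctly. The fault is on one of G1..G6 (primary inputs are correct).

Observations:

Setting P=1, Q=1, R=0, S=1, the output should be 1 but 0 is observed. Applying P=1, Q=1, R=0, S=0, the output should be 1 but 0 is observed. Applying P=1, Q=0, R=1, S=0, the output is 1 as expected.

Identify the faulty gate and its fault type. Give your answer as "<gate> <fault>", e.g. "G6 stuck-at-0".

G5 stuck-at-0

Fault-free values for test 1 (P=1, Q=1, R=0, S=1): G1=0, G2=0, G3=0, G4=1, G5=1, G6=1, giving Y=1. Observed 0.
Test 1: faults giving observed 0 are {G1 stuck-at-1, G2 stuck-at-1, G4 stuck-at-0, G5 stuck-at-0, G6 stuck-at-0}.
Test 2 (P=1, Q=1, R=0, S=0): fault-free G1=0, G2=0, G3=1, G4=1, G5=1, G6=1 → 1; observed 0. Eliminates G1 stuck-at-1, G2 stuck-at-1, G4 stuck-at-0.
Test 3 (P=1, Q=0, R=1, S=0): fault-free G1=0, G2=1, G3=0, G4=0, G5=0, G6=1 → 1; observed 1. Eliminates G6 stuck-at-0.
Only G5 stuck-at-0 is consistent with every test.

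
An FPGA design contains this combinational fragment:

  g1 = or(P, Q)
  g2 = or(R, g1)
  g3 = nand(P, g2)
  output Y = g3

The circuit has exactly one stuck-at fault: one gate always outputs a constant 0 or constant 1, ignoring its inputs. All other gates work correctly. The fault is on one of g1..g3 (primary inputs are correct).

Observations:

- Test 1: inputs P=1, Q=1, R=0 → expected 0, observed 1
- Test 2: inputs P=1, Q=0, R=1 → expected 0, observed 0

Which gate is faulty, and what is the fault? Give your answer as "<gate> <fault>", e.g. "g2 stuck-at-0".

g1 stuck-at-0

Fault-free values for test 1 (P=1, Q=1, R=0): g1=1, g2=1, g3=0, giving Y=0. Observed 1.
Test 1: faults giving observed 1 are {g1 stuck-at-0, g2 stuck-at-0, g3 stuck-at-1}.
Test 2 (P=1, Q=0, R=1): fault-free g1=1, g2=1, g3=0 → 0; observed 0. Eliminates g2 stuck-at-0, g3 stuck-at-1.
Only g1 stuck-at-0 is consistent with every test.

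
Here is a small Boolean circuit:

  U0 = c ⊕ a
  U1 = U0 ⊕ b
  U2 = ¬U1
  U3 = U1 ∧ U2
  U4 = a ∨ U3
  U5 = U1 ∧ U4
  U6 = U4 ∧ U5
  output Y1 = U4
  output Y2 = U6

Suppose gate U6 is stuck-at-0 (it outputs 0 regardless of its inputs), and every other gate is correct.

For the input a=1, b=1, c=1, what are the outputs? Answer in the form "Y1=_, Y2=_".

Propagate with U6 forced: U0=0, U1=1, U2=0, U3=0, U4=1, U5=1, U6=0 [stuck-at-0].
So the outputs are Y1=1, Y2=0. (Without the fault they would be Y1=1, Y2=1.)

Y1=1, Y2=0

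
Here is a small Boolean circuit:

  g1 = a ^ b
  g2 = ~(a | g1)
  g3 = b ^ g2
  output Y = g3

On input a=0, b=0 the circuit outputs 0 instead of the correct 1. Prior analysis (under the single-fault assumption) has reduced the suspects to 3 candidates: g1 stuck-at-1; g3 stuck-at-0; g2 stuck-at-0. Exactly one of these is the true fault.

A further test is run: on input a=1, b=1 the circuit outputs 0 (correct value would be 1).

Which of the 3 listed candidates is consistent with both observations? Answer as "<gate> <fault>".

g3 stuck-at-0

Evaluate each candidate on input a=1, b=1:
  g1 stuck-at-1: g1=1 [stuck-at-1], g2=0, g3=1 → 1 — eliminated
  g3 stuck-at-0: g1=0, g2=0, g3=0 [stuck-at-0] → 0 — matches
  g2 stuck-at-0: g1=0, g2=0 [stuck-at-0], g3=1 → 1 — eliminated
Only g3 stuck-at-0 reproduces the observed 0.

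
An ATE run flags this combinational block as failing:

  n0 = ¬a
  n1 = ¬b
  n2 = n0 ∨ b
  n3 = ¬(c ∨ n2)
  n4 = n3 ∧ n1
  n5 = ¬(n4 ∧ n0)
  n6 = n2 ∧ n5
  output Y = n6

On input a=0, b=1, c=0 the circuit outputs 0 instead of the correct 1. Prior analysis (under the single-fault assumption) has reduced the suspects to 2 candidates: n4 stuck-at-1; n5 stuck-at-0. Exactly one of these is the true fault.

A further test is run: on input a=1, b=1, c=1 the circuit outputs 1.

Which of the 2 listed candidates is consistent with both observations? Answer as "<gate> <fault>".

Evaluate each candidate on input a=1, b=1, c=1:
  n4 stuck-at-1: n0=0, n1=0, n2=1, n3=0, n4=1 [stuck-at-1], n5=1, n6=1 → 1 — matches
  n5 stuck-at-0: n0=0, n1=0, n2=1, n3=0, n4=0, n5=0 [stuck-at-0], n6=0 → 0 — eliminated
Only n4 stuck-at-1 reproduces the observed 1.

n4 stuck-at-1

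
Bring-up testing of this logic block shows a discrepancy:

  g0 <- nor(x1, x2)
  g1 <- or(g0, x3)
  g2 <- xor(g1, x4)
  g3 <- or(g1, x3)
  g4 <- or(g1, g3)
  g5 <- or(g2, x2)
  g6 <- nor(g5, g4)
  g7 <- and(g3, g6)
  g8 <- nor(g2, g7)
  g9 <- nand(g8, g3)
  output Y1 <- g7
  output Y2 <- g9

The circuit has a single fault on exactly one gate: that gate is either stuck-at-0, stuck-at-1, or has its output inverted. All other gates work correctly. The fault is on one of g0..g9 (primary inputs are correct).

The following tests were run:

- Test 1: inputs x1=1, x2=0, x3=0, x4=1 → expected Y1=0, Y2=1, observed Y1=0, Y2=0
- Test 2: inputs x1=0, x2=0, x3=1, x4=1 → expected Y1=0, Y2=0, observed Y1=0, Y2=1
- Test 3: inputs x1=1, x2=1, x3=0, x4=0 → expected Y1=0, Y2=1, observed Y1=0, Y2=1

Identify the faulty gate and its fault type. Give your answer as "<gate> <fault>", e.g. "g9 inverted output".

Fault-free values for test 1 (x1=1, x2=0, x3=0, x4=1): g0=0, g1=0, g2=1, g3=0, g4=0, g5=1, g6=0, g7=0, g8=0, g9=1, giving Y1=0, Y2=1. Observed Y1=0, Y2=0.
Test 1: faults giving observed Y1=0, Y2=0 are {g0 stuck-at-1, g0 inverted output, g1 stuck-at-1, g1 inverted output, g9 stuck-at-0, g9 inverted output}.
Test 2 (x1=0, x2=0, x3=1, x4=1): fault-free g0=1, g1=1, g2=0, g3=1, g4=1, g5=0, g6=0, g7=0, g8=1, g9=0 → Y1=0, Y2=0; observed Y1=0, Y2=1. Eliminates g0 stuck-at-1, g0 inverted output, g1 stuck-at-1, g9 stuck-at-0.
Test 3 (x1=1, x2=1, x3=0, x4=0): fault-free g0=0, g1=0, g2=0, g3=0, g4=0, g5=1, g6=0, g7=0, g8=1, g9=1 → Y1=0, Y2=1; observed Y1=0, Y2=1. Eliminates g9 inverted output.
Only g1 inverted output is consistent with every test.

g1 inverted output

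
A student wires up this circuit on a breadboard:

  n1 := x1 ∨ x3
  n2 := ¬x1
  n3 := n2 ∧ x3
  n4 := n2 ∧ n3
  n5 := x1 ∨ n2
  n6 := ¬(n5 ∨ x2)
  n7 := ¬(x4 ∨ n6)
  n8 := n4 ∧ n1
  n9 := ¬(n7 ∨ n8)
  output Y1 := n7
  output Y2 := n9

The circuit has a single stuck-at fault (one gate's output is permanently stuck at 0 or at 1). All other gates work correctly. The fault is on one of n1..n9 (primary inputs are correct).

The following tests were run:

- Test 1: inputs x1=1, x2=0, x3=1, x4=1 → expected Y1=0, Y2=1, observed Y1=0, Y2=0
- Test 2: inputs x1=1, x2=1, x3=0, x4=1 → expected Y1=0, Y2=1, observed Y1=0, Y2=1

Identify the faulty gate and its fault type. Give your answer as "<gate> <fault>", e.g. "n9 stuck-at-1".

Fault-free values for test 1 (x1=1, x2=0, x3=1, x4=1): n1=1, n2=0, n3=0, n4=0, n5=1, n6=0, n7=0, n8=0, n9=1, giving Y1=0, Y2=1. Observed Y1=0, Y2=0.
Test 1: faults giving observed Y1=0, Y2=0 are {n2 stuck-at-1, n4 stuck-at-1, n8 stuck-at-1, n9 stuck-at-0}.
Test 2 (x1=1, x2=1, x3=0, x4=1): fault-free n1=1, n2=0, n3=0, n4=0, n5=1, n6=0, n7=0, n8=0, n9=1 → Y1=0, Y2=1; observed Y1=0, Y2=1. Eliminates n4 stuck-at-1, n8 stuck-at-1, n9 stuck-at-0.
Only n2 stuck-at-1 is consistent with every test.

n2 stuck-at-1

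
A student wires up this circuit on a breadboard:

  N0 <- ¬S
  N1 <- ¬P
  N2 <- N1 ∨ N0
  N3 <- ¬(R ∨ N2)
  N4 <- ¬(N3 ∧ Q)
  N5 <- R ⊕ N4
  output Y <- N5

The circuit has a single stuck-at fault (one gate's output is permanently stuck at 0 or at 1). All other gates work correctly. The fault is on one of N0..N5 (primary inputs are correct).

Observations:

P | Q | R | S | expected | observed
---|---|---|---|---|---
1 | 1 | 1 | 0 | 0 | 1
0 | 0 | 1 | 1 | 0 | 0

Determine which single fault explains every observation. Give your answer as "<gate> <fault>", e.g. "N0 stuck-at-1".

Fault-free values for test 1 (P=1, Q=1, R=1, S=0): N0=1, N1=0, N2=1, N3=0, N4=1, N5=0, giving Y=0. Observed 1.
Test 1: faults giving observed 1 are {N3 stuck-at-1, N4 stuck-at-0, N5 stuck-at-1}.
Test 2 (P=0, Q=0, R=1, S=1): fault-free N0=0, N1=1, N2=1, N3=0, N4=1, N5=0 → 0; observed 0. Eliminates N4 stuck-at-0, N5 stuck-at-1.
Only N3 stuck-at-1 is consistent with every test.

N3 stuck-at-1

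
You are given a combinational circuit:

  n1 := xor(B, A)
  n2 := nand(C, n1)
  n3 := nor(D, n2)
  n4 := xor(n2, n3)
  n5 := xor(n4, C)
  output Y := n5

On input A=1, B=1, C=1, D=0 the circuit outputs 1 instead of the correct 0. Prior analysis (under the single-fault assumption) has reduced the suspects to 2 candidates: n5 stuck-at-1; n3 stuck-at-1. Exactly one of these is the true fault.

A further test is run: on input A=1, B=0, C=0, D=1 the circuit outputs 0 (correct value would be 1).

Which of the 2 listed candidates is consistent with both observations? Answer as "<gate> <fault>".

Evaluate each candidate on input A=1, B=0, C=0, D=1:
  n5 stuck-at-1: n1=1, n2=1, n3=0, n4=1, n5=1 [stuck-at-1] → 1 — eliminated
  n3 stuck-at-1: n1=1, n2=1, n3=1 [stuck-at-1], n4=0, n5=0 → 0 — matches
Only n3 stuck-at-1 reproduces the observed 0.

n3 stuck-at-1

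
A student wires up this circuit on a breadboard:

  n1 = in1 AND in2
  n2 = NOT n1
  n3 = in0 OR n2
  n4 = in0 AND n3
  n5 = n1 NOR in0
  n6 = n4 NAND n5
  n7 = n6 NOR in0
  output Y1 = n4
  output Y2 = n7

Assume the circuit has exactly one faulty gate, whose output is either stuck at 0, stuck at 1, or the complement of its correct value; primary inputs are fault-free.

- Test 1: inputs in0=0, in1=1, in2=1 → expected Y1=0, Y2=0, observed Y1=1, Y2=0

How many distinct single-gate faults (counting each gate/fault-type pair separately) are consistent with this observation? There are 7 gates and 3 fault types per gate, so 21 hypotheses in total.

Fault-free: n1=1, n2=0, n3=0, n4=0, n5=0, n6=1, n7=0 → Y1=0, Y2=0. Observed Y1=1, Y2=0.
  n1: none of the 3 fault types match ✗
  n2: none of the 3 fault types match ✗
  n3: none of the 3 fault types match ✗
  n4: stuck-at-1, inverted output ✓; others ✗
  n5: none of the 3 fault types match ✗
  n6: none of the 3 fault types match ✗
  n7: none of the 3 fault types match ✗
Consistent faults: {n4 stuck-at-1, n4 inverted output} — 2 in all.

2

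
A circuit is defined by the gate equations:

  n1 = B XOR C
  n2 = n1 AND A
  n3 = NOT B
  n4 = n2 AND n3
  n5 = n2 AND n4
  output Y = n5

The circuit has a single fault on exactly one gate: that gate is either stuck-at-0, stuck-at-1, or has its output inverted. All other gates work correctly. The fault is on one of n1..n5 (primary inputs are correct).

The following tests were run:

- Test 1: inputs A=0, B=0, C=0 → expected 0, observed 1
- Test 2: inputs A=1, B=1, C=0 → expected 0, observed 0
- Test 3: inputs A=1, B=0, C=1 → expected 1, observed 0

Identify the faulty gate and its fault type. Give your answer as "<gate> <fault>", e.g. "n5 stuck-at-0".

Fault-free values for test 1 (A=0, B=0, C=0): n1=0, n2=0, n3=1, n4=0, n5=0, giving Y=0. Observed 1.
Test 1: faults giving observed 1 are {n2 stuck-at-1, n2 inverted output, n5 stuck-at-1, n5 inverted output}.
Test 2 (A=1, B=1, C=0): fault-free n1=1, n2=1, n3=0, n4=0, n5=0 → 0; observed 0. Eliminates n5 stuck-at-1, n5 inverted output.
Test 3 (A=1, B=0, C=1): fault-free n1=1, n2=1, n3=1, n4=1, n5=1 → 1; observed 0. Eliminates n2 stuck-at-1.
Only n2 inverted output is consistent with every test.

n2 inverted output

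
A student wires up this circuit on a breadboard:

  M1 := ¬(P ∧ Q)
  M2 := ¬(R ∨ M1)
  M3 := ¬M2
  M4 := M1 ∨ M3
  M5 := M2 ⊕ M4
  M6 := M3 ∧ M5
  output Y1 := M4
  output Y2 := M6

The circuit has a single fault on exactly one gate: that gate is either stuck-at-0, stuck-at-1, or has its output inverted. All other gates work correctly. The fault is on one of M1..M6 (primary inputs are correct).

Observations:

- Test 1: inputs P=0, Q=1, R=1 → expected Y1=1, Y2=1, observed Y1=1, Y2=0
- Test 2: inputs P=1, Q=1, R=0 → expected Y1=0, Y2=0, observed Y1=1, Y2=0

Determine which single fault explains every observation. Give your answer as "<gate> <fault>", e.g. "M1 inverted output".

Fault-free values for test 1 (P=0, Q=1, R=1): M1=1, M2=0, M3=1, M4=1, M5=1, M6=1, giving Y1=1, Y2=1. Observed Y1=1, Y2=0.
Test 1: faults giving observed Y1=1, Y2=0 are {M2 stuck-at-1, M2 inverted output, M3 stuck-at-0, M3 inverted output, M5 stuck-at-0, M5 inverted output, M6 stuck-at-0, M6 inverted output}.
Test 2 (P=1, Q=1, R=0): fault-free M1=0, M2=1, M3=0, M4=0, M5=1, M6=0 → Y1=0, Y2=0; observed Y1=1, Y2=0. Eliminates M2 stuck-at-1, M2 inverted output, M3 stuck-at-0, M5 stuck-at-0, M5 inverted output, M6 stuck-at-0, M6 inverted output.
Only M3 inverted output is consistent with every test.

M3 inverted output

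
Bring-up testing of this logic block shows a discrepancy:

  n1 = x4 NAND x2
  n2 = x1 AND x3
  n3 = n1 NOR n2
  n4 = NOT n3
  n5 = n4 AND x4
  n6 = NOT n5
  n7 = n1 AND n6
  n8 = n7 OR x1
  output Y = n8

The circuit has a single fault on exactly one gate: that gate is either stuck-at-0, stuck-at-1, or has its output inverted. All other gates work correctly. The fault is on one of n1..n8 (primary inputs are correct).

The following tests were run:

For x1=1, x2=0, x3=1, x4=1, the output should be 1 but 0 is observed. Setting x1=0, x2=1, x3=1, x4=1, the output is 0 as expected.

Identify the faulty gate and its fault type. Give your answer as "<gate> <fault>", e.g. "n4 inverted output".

Fault-free values for test 1 (x1=1, x2=0, x3=1, x4=1): n1=1, n2=1, n3=0, n4=1, n5=1, n6=0, n7=0, n8=1, giving Y=1. Observed 0.
Test 1: faults giving observed 0 are {n8 stuck-at-0, n8 inverted output}.
Test 2 (x1=0, x2=1, x3=1, x4=1): fault-free n1=0, n2=0, n3=1, n4=0, n5=0, n6=1, n7=0, n8=0 → 0; observed 0. Eliminates n8 inverted output.
Only n8 stuck-at-0 is consistent with every test.

n8 stuck-at-0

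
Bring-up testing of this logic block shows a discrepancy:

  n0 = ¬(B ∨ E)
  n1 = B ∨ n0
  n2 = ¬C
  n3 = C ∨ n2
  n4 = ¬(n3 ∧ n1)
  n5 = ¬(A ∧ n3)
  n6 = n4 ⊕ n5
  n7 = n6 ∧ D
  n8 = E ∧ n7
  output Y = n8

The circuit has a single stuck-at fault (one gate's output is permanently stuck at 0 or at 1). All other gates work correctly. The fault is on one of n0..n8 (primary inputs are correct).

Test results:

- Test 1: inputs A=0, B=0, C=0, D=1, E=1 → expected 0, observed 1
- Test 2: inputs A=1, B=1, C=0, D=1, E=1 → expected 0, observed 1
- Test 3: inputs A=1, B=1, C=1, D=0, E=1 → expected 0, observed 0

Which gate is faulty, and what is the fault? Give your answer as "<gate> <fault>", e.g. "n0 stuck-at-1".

n6 stuck-at-1

Fault-free values for test 1 (A=0, B=0, C=0, D=1, E=1): n0=0, n1=0, n2=1, n3=1, n4=1, n5=1, n6=0, n7=0, n8=0, giving Y=0. Observed 1.
Test 1: faults giving observed 1 are {n0 stuck-at-1, n1 stuck-at-1, n4 stuck-at-0, n5 stuck-at-0, n6 stuck-at-1, n7 stuck-at-1, n8 stuck-at-1}.
Test 2 (A=1, B=1, C=0, D=1, E=1): fault-free n0=0, n1=1, n2=1, n3=1, n4=0, n5=0, n6=0, n7=0, n8=0 → 0; observed 1. Eliminates n0 stuck-at-1, n1 stuck-at-1, n4 stuck-at-0, n5 stuck-at-0.
Test 3 (A=1, B=1, C=1, D=0, E=1): fault-free n0=0, n1=1, n2=0, n3=1, n4=0, n5=0, n6=0, n7=0, n8=0 → 0; observed 0. Eliminates n7 stuck-at-1, n8 stuck-at-1.
Only n6 stuck-at-1 is consistent with every test.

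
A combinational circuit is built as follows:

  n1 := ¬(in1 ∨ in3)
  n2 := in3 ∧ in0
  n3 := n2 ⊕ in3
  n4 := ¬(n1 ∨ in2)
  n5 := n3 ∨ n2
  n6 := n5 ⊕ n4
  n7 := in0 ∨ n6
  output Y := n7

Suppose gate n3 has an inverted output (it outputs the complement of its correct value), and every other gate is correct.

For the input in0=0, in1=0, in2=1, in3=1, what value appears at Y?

0

Propagate with n3 forced: n1=0, n2=0, n3=0 [inverted output], n4=0, n5=0, n6=0, n7=0.
So Y = 0. (Without the fault it would be 1.)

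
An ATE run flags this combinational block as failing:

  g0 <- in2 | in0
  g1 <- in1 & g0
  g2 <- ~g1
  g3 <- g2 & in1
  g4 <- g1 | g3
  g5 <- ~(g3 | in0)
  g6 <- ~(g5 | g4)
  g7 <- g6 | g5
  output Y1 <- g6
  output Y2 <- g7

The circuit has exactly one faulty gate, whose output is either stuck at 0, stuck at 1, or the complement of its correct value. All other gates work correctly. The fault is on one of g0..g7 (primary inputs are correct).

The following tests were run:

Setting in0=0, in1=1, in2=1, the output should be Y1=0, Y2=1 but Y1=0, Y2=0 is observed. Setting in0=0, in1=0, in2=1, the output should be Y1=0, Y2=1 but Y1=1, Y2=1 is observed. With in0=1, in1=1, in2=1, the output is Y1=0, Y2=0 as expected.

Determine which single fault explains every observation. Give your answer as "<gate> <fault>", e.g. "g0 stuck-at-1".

Fault-free values for test 1 (in0=0, in1=1, in2=1): g0=1, g1=1, g2=0, g3=0, g4=1, g5=1, g6=0, g7=1, giving Y1=0, Y2=1. Observed Y1=0, Y2=0.
Test 1: faults giving observed Y1=0, Y2=0 are {g0 stuck-at-0, g0 inverted output, g1 stuck-at-0, g1 inverted output, g2 stuck-at-1, g2 inverted output, g3 stuck-at-1, g3 inverted output, g5 stuck-at-0, g5 inverted output, g7 stuck-at-0, g7 inverted output}.
Test 2 (in0=0, in1=0, in2=1): fault-free g0=1, g1=0, g2=1, g3=0, g4=0, g5=1, g6=0, g7=1 → Y1=0, Y2=1; observed Y1=1, Y2=1. Eliminates g0 stuck-at-0, g0 inverted output, g1 stuck-at-0, g1 inverted output, g2 stuck-at-1, g2 inverted output, g3 stuck-at-1, g3 inverted output, g7 stuck-at-0, g7 inverted output.
Test 3 (in0=1, in1=1, in2=1): fault-free g0=1, g1=1, g2=0, g3=0, g4=1, g5=0, g6=0, g7=0 → Y1=0, Y2=0; observed Y1=0, Y2=0. Eliminates g5 inverted output.
Only g5 stuck-at-0 is consistent with every test.

g5 stuck-at-0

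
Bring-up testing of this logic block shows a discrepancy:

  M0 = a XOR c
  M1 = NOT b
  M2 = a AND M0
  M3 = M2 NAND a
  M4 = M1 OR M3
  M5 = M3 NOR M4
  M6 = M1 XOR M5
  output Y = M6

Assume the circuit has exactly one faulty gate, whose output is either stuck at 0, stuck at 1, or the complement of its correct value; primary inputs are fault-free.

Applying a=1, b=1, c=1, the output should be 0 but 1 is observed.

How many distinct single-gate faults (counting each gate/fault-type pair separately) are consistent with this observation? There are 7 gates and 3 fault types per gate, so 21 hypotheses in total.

Fault-free: M0=0, M1=0, M2=0, M3=1, M4=1, M5=0, M6=0 → 0. Observed 1.
  M0: stuck-at-1, inverted output ✓; others ✗
  M1: stuck-at-1, inverted output ✓; others ✗
  M2: stuck-at-1, inverted output ✓; others ✗
  M3: stuck-at-0, inverted output ✓; others ✗
  M4: none of the 3 fault types match ✗
  M5: stuck-at-1, inverted output ✓; others ✗
  M6: stuck-at-1, inverted output ✓; others ✗
Consistent faults: {M0 stuck-at-1, M0 inverted output, M1 stuck-at-1, M1 inverted output, M2 stuck-at-1, M2 inverted output, M3 stuck-at-0, M3 inverted output, M5 stuck-at-1, M5 inverted output, M6 stuck-at-1, M6 inverted output} — 12 in all.

12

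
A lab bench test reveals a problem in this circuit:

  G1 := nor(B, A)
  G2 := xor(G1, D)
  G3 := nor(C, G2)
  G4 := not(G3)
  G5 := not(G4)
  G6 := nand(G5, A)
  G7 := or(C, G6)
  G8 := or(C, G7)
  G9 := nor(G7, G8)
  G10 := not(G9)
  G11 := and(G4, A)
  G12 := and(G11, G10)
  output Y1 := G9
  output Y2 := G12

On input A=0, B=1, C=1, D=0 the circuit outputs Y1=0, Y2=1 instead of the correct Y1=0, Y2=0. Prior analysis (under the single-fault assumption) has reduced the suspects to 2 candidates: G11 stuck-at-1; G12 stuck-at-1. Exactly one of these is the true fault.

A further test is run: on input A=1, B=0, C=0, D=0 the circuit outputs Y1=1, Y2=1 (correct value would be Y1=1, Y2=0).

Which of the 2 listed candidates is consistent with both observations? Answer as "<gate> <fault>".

Evaluate each candidate on input A=1, B=0, C=0, D=0:
  G11 stuck-at-1: G1=0, G2=0, G3=1, G4=0, G5=1, G6=0, G7=0, G8=0, G9=1, G10=0, G11=1 [stuck-at-1], G12=0 → Y1=1, Y2=0 — eliminated
  G12 stuck-at-1: G1=0, G2=0, G3=1, G4=0, G5=1, G6=0, G7=0, G8=0, G9=1, G10=0, G11=0, G12=1 [stuck-at-1] → Y1=1, Y2=1 — matches
Only G12 stuck-at-1 reproduces the observed Y1=1, Y2=1.

G12 stuck-at-1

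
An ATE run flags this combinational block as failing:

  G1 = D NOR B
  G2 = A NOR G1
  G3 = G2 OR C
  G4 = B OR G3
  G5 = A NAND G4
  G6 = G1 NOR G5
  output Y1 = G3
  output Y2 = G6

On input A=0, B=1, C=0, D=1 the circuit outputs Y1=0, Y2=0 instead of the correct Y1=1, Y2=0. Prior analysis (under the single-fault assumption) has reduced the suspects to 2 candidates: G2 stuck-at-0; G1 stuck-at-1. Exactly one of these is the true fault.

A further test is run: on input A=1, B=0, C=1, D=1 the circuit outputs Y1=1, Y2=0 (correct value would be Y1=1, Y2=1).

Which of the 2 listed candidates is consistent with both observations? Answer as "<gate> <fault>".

Evaluate each candidate on input A=1, B=0, C=1, D=1:
  G2 stuck-at-0: G1=0, G2=0 [stuck-at-0], G3=1, G4=1, G5=0, G6=1 → Y1=1, Y2=1 — eliminated
  G1 stuck-at-1: G1=1 [stuck-at-1], G2=0, G3=1, G4=1, G5=0, G6=0 → Y1=1, Y2=0 — matches
Only G1 stuck-at-1 reproduces the observed Y1=1, Y2=0.

G1 stuck-at-1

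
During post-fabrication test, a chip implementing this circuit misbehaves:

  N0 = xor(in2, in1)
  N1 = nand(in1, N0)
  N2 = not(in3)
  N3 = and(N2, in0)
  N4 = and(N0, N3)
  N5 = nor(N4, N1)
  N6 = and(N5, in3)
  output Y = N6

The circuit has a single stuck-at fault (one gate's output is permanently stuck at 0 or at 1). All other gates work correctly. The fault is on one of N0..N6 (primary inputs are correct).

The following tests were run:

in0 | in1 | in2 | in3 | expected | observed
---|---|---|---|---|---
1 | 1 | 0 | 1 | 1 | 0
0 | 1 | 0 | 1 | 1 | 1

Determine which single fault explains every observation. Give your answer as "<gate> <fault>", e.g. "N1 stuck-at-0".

Fault-free values for test 1 (in0=1, in1=1, in2=0, in3=1): N0=1, N1=0, N2=0, N3=0, N4=0, N5=1, N6=1, giving Y=1. Observed 0.
Test 1: faults giving observed 0 are {N0 stuck-at-0, N1 stuck-at-1, N2 stuck-at-1, N3 stuck-at-1, N4 stuck-at-1, N5 stuck-at-0, N6 stuck-at-0}.
Test 2 (in0=0, in1=1, in2=0, in3=1): fault-free N0=1, N1=0, N2=0, N3=0, N4=0, N5=1, N6=1 → 1; observed 1. Eliminates N0 stuck-at-0, N1 stuck-at-1, N3 stuck-at-1, N4 stuck-at-1, N5 stuck-at-0, N6 stuck-at-0.
Only N2 stuck-at-1 is consistent with every test.

N2 stuck-at-1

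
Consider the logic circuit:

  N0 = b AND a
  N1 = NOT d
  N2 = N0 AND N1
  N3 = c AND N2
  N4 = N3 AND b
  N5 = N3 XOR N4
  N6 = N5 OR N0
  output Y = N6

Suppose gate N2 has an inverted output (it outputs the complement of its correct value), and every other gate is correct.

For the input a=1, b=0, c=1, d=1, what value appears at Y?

1

Propagate with N2 forced: N0=0, N1=0, N2=1 [inverted output], N3=1, N4=0, N5=1, N6=1.
So Y = 1. (Without the fault it would be 0.)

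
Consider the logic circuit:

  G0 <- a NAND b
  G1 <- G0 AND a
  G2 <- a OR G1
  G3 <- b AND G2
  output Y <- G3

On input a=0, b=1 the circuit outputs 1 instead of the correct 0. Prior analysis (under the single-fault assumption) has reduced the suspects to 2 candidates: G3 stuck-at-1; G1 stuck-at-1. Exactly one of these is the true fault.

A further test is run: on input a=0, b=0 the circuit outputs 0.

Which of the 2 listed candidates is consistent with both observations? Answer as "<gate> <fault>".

G1 stuck-at-1

Evaluate each candidate on input a=0, b=0:
  G3 stuck-at-1: G0=1, G1=0, G2=0, G3=1 [stuck-at-1] → 1 — eliminated
  G1 stuck-at-1: G0=1, G1=1 [stuck-at-1], G2=1, G3=0 → 0 — matches
Only G1 stuck-at-1 reproduces the observed 0.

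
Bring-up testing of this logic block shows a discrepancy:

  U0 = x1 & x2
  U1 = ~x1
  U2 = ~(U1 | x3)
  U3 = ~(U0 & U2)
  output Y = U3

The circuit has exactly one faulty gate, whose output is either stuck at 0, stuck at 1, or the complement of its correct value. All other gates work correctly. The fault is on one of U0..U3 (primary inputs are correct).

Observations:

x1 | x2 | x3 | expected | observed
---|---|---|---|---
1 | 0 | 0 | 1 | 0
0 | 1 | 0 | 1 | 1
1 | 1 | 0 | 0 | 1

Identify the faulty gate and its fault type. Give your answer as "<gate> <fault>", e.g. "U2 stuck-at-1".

Fault-free values for test 1 (x1=1, x2=0, x3=0): U0=0, U1=0, U2=1, U3=1, giving Y=1. Observed 0.
Test 1: faults giving observed 0 are {U0 stuck-at-1, U0 inverted output, U3 stuck-at-0, U3 inverted output}.
Test 2 (x1=0, x2=1, x3=0): fault-free U0=0, U1=1, U2=0, U3=1 → 1; observed 1. Eliminates U3 stuck-at-0, U3 inverted output.
Test 3 (x1=1, x2=1, x3=0): fault-free U0=1, U1=0, U2=1, U3=0 → 0; observed 1. Eliminates U0 stuck-at-1.
Only U0 inverted output is consistent with every test.

U0 inverted output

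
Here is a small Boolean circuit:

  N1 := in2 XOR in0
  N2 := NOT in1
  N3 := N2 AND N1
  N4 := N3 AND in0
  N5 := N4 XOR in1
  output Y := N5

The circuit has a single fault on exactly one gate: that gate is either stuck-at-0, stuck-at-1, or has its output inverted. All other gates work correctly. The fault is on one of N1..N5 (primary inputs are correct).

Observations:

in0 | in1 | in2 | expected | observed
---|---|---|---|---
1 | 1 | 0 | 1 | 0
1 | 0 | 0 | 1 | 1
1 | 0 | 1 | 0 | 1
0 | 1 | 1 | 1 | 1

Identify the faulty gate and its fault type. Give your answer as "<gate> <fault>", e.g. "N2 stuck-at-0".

Fault-free values for test 1 (in0=1, in1=1, in2=0): N1=1, N2=0, N3=0, N4=0, N5=1, giving Y=1. Observed 0.
Test 1: faults giving observed 0 are {N2 stuck-at-1, N2 inverted output, N3 stuck-at-1, N3 inverted output, N4 stuck-at-1, N4 inverted output, N5 stuck-at-0, N5 inverted output}.
Test 2 (in0=1, in1=0, in2=0): fault-free N1=1, N2=1, N3=1, N4=1, N5=1 → 1; observed 1. Eliminates N2 inverted output, N3 inverted output, N4 inverted output, N5 stuck-at-0, N5 inverted output.
Test 3 (in0=1, in1=0, in2=1): fault-free N1=0, N2=1, N3=0, N4=0, N5=0 → 0; observed 1. Eliminates N2 stuck-at-1.
Test 4 (in0=0, in1=1, in2=1): fault-free N1=1, N2=0, N3=0, N4=0, N5=1 → 1; observed 1. Eliminates N4 stuck-at-1.
Only N3 stuck-at-1 is consistent with every test.

N3 stuck-at-1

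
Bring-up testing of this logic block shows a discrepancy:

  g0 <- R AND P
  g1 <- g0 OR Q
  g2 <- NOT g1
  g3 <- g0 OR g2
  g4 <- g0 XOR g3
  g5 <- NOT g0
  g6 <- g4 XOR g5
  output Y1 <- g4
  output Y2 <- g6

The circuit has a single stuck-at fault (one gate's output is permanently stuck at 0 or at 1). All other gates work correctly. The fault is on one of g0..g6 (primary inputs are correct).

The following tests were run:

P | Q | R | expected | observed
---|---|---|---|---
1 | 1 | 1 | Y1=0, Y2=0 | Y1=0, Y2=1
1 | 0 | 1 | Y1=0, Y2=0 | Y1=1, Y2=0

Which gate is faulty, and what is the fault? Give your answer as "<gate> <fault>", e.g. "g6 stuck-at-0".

g0 stuck-at-0

Fault-free values for test 1 (P=1, Q=1, R=1): g0=1, g1=1, g2=0, g3=1, g4=0, g5=0, g6=0, giving Y1=0, Y2=0. Observed Y1=0, Y2=1.
Test 1: faults giving observed Y1=0, Y2=1 are {g0 stuck-at-0, g5 stuck-at-1, g6 stuck-at-1}.
Test 2 (P=1, Q=0, R=1): fault-free g0=1, g1=1, g2=0, g3=1, g4=0, g5=0, g6=0 → Y1=0, Y2=0; observed Y1=1, Y2=0. Eliminates g5 stuck-at-1, g6 stuck-at-1.
Only g0 stuck-at-0 is consistent with every test.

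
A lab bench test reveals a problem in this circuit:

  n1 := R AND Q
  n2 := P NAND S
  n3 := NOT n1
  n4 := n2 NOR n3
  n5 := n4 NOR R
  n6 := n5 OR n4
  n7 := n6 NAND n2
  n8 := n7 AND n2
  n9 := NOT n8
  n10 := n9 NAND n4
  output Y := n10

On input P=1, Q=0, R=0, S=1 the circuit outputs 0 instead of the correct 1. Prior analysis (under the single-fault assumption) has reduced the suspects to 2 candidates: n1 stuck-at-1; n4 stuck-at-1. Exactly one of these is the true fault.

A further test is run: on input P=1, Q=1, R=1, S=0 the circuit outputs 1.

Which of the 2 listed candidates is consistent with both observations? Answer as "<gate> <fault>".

n1 stuck-at-1

Evaluate each candidate on input P=1, Q=1, R=1, S=0:
  n1 stuck-at-1: n1=1 [stuck-at-1], n2=1, n3=0, n4=0, n5=0, n6=0, n7=1, n8=1, n9=0, n10=1 → 1 — matches
  n4 stuck-at-1: n1=1, n2=1, n3=0, n4=1 [stuck-at-1], n5=0, n6=1, n7=0, n8=0, n9=1, n10=0 → 0 — eliminated
Only n1 stuck-at-1 reproduces the observed 1.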